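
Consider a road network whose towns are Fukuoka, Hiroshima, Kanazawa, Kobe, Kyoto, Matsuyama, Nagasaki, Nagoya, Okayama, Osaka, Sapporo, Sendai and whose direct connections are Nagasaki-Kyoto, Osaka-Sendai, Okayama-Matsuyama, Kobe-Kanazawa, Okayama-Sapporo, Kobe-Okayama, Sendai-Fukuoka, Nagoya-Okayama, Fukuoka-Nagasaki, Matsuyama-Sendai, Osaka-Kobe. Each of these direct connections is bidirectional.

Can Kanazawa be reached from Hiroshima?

No

Hiroshima has no edges, so nothing is reachable from it.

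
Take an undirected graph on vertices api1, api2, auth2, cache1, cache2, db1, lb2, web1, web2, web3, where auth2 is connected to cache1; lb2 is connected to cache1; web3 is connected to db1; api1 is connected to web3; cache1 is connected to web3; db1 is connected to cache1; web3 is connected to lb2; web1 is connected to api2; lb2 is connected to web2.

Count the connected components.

From api1: component {api1, auth2, cache1, db1, lb2, web2, web3}.
From api2: component {api2, web1}.
From cache2: component {cache2}.
That's 3 components.

3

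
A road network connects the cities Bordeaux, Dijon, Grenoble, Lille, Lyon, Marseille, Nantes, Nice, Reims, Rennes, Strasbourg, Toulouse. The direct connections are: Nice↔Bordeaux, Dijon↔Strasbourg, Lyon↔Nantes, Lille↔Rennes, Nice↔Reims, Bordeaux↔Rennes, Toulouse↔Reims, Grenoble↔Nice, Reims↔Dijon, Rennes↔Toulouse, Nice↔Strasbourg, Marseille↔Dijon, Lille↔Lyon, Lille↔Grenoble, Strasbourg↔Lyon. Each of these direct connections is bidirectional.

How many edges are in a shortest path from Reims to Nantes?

4

Distance 0: Reims.
Distance 1: Dijon, Nice, Toulouse.
Distance 2: Bordeaux, Grenoble, Marseille, Rennes, Strasbourg.
Distance 3: Lille, Lyon.
Distance 4: Nantes — contains Nantes.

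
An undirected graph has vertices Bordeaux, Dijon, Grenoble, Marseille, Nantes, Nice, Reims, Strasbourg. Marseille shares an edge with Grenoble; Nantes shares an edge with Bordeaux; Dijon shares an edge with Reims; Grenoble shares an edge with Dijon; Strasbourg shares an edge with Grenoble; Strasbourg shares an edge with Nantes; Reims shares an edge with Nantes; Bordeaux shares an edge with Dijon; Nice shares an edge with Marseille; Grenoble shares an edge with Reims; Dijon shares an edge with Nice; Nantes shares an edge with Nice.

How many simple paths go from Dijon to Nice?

Dijon–Bordeaux–Nantes–Nice
Dijon–Bordeaux–Nantes–Reims–Grenoble–Marseille–Nice
Dijon–Bordeaux–Nantes–Strasbourg–Grenoble–Marseille–Nice
Dijon–Grenoble–Marseille–Nice
Dijon–Grenoble–Reims–Nantes–Nice
Dijon–Grenoble–Strasbourg–Nantes–Nice
Dijon–Nice
Dijon–Reims–Grenoble–Marseille–Nice
Dijon–Reims–Grenoble–Strasbourg–Nantes–Nice
Dijon–Reims–Nantes–Nice
Dijon–Reims–Nantes–Strasbourg–Grenoble–Marseille–Nice

11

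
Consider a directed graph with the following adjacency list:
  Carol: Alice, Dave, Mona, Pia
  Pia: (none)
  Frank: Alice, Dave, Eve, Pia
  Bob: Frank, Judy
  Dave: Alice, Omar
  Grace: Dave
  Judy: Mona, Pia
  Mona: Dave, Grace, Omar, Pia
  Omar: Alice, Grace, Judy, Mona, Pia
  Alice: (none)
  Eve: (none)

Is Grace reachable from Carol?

Yes

Explore from Carol.
Distance 1: reach Alice, Dave, Mona, Pia.
Distance 2: reach Grace, Omar.
Found Grace.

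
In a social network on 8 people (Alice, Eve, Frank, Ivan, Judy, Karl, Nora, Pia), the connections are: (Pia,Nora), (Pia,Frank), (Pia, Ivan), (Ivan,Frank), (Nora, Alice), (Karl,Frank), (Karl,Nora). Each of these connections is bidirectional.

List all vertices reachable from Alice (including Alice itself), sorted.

Alice, Frank, Ivan, Karl, Nora, Pia

Start at Alice.
Its neighbours: Nora.
Then their neighbours: Karl, Pia.
Then next layer: Frank, Ivan.
Nothing further is reachable.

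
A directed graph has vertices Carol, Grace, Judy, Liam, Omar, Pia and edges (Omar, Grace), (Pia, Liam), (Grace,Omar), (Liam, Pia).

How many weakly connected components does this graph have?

4

From Carol: component {Carol}.
From Grace: component {Grace, Omar}.
From Judy: component {Judy}.
From Liam: component {Liam, Pia}.
That's 4 components.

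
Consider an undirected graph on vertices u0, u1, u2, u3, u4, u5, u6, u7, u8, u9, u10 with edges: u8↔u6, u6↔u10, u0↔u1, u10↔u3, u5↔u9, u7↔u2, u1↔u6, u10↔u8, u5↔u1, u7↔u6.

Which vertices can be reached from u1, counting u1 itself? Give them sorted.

u0, u1, u2, u3, u5, u6, u7, u8, u9, u10

Start at u1.
Its neighbours: u0, u5, u6.
Then their neighbours: u7, u8, u9, u10.
Then next layer: u2, u3.
Nothing further is reachable.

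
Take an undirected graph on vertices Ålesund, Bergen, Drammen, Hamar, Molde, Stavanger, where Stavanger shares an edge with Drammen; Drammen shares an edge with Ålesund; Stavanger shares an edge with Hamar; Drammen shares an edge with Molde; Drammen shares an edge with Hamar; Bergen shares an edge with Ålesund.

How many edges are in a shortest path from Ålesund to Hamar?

2

Distance 0: Ålesund.
Distance 1: Bergen, Drammen.
Distance 2: Hamar, Molde, Stavanger — contains Hamar.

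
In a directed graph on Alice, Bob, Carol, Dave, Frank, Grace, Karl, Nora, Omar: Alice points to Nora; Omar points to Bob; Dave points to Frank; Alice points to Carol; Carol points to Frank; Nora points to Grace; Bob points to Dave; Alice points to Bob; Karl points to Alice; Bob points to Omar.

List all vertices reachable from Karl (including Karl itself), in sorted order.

Alice, Bob, Carol, Dave, Frank, Grace, Karl, Nora, Omar

Start at Karl.
Its neighbours: Alice.
Then their neighbours: Bob, Carol, Nora.
Then next layer: Dave, Frank, Grace, Omar.
Every vertex is now reached.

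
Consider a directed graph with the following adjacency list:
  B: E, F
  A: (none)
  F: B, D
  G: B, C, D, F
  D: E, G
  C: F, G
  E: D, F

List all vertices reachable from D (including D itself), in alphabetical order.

B, C, D, E, F, G

Start at D.
Its neighbours: E, G.
Then their neighbours: B, C, F.
Nothing further is reachable.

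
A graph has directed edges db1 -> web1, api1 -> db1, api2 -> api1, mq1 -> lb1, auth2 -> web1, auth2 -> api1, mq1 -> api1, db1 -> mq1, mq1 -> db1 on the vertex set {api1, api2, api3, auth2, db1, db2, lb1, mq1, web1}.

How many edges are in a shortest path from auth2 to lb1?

Distance 0: auth2.
Distance 1: api1, web1.
Distance 2: db1.
Distance 3: mq1.
Distance 4: lb1 — contains lb1.

4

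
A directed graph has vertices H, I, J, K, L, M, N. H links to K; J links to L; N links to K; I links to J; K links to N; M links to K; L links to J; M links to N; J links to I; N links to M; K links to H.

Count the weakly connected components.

From H: component {H, K, M, N}.
From I: component {I, J, L}.
That's 2 components.

2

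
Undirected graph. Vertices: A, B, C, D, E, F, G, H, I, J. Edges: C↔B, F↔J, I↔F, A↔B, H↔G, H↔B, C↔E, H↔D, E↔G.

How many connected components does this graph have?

From A: component {A, B, C, D, E, G, H}.
From F: component {F, I, J}.
That's 2 components.

2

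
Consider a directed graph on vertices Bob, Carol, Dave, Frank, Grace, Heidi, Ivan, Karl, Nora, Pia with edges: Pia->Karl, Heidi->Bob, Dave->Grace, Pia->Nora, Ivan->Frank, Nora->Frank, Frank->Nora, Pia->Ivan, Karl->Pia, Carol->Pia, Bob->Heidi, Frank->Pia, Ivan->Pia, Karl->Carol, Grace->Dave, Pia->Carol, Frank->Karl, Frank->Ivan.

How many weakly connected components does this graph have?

From Bob: component {Bob, Heidi}.
From Carol: component {Carol, Frank, Ivan, Karl, Nora, Pia}.
From Dave: component {Dave, Grace}.
That's 3 components.

3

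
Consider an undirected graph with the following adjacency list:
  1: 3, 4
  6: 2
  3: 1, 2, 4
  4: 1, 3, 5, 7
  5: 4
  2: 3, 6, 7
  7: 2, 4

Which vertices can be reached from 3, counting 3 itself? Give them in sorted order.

1, 2, 3, 4, 5, 6, 7

Start at 3.
Its neighbours: 1, 2, 4.
Then their neighbours: 5, 6, 7.
Every vertex is now reached.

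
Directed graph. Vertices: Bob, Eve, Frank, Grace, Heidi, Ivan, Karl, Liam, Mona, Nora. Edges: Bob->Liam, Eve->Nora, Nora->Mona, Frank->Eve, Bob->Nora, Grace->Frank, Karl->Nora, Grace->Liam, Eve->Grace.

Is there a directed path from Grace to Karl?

Explore from Grace.
Distance 1: reach Frank, Liam.
Distance 2: reach Eve.
Distance 3: reach Nora.
Distance 4: reach Mona.
The search from Grace is exhausted; no directed path reaches Karl.

No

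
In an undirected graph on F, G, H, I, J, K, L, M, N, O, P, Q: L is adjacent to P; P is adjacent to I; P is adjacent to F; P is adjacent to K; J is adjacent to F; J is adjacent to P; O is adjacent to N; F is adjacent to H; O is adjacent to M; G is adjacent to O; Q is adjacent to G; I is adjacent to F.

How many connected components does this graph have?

From F: component {F, H, I, J, K, L, P}.
From G: component {G, M, N, O, Q}.
That's 2 components.

2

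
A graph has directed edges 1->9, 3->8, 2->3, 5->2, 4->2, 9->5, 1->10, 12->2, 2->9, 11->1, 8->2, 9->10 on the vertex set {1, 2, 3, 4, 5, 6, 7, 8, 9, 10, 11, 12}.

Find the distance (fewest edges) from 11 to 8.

6

Distance 0: 11.
Distance 1: 1.
Distance 2: 9, 10.
Distance 3: 5.
Distance 4: 2.
Distance 5: 3.
Distance 6: 8 — contains 8.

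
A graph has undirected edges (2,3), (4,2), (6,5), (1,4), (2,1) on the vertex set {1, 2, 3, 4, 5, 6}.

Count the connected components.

2

From 1: component {1, 2, 3, 4}.
From 5: component {5, 6}.
That's 2 components.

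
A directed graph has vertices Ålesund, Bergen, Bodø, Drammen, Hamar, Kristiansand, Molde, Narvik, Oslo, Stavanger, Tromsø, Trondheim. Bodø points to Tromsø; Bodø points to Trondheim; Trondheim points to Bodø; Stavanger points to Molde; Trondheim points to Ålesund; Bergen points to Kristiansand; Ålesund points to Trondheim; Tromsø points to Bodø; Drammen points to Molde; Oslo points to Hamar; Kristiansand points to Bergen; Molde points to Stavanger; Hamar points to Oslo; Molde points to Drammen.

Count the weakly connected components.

5

From Ålesund: component {Ålesund, Bodø, Tromsø, Trondheim}.
From Bergen: component {Bergen, Kristiansand}.
From Drammen: component {Drammen, Molde, Stavanger}.
From Hamar: component {Hamar, Oslo}.
From Narvik: component {Narvik}.
That's 5 components.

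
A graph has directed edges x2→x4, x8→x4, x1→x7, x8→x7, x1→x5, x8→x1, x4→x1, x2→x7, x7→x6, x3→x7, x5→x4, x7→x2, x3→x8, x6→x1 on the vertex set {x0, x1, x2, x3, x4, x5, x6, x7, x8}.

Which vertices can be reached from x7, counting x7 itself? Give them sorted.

x1, x2, x4, x5, x6, x7

Start at x7.
Its neighbours: x2, x6.
Then their neighbours: x1, x4.
Then next layer: x5.
Nothing further is reachable.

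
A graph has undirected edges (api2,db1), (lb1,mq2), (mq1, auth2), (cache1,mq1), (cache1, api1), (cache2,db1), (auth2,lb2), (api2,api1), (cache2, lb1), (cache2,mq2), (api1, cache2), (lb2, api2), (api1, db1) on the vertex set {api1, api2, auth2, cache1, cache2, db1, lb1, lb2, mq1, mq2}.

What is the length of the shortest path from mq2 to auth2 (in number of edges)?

Distance 0: mq2.
Distance 1: cache2, lb1.
Distance 2: api1, db1.
Distance 3: api2, cache1.
Distance 4: lb2, mq1.
Distance 5: auth2 — contains auth2.

5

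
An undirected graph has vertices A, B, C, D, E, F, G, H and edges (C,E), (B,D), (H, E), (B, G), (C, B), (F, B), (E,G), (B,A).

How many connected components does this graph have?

1

From A: component {A, B, C, D, E, F, G, H}.
That's 1 component.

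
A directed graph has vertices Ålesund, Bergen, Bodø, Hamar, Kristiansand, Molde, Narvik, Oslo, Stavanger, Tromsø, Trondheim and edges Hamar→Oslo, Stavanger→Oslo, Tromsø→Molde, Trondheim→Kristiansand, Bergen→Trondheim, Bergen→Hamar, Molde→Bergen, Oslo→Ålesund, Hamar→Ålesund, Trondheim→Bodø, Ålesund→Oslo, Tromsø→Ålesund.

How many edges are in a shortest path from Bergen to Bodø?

Distance 0: Bergen.
Distance 1: Hamar, Trondheim.
Distance 2: Ålesund, Bodø, Kristiansand, Oslo — contains Bodø.

2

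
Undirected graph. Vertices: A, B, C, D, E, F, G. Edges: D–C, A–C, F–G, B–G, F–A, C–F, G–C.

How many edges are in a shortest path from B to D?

Distance 0: B.
Distance 1: G.
Distance 2: C, F.
Distance 3: A, D — contains D.

3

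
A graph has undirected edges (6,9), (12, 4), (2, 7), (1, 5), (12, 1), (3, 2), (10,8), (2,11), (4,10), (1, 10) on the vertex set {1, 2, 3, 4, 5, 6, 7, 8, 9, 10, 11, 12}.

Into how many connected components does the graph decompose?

From 1: component {1, 4, 5, 8, 10, 12}.
From 2: component {2, 3, 7, 11}.
From 6: component {6, 9}.
That's 3 components.

3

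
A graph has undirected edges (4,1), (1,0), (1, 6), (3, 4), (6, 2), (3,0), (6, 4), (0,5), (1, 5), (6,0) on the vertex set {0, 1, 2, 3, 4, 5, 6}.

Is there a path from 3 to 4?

Explore from 3.
Distance 1: reach 0, 4.
Found 4.

Yes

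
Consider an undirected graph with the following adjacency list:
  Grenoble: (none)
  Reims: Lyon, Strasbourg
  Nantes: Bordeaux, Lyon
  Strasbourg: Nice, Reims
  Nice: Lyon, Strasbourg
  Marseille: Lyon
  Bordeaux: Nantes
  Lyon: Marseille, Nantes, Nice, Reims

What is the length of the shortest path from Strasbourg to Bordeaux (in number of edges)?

Distance 0: Strasbourg.
Distance 1: Nice, Reims.
Distance 2: Lyon.
Distance 3: Marseille, Nantes.
Distance 4: Bordeaux — contains Bordeaux.

4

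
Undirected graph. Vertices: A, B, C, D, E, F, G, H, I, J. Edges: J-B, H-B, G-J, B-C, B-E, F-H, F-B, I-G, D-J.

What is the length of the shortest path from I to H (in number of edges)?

4

Distance 0: I.
Distance 1: G.
Distance 2: J.
Distance 3: B, D.
Distance 4: C, E, F, H — contains H.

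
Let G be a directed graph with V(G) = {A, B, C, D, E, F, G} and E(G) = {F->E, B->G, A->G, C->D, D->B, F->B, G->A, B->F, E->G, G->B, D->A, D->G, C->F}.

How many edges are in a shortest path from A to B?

2

Distance 0: A.
Distance 1: G.
Distance 2: B — contains B.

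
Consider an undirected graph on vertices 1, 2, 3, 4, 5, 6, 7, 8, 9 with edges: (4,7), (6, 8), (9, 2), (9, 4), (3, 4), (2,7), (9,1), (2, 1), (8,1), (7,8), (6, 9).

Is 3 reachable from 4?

Explore from 4.
Distance 1: reach 3, 7, 9.
Found 3.

Yes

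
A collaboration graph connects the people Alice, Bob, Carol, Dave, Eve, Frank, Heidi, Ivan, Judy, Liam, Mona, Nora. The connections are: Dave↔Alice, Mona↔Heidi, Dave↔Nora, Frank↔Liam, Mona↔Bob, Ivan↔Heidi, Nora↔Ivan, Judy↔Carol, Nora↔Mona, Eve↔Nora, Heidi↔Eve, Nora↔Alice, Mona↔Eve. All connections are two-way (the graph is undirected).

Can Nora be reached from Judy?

Explore from Judy.
Distance 1: reach Carol.
The search is exhausted without reaching Nora; it lies in a different component.

No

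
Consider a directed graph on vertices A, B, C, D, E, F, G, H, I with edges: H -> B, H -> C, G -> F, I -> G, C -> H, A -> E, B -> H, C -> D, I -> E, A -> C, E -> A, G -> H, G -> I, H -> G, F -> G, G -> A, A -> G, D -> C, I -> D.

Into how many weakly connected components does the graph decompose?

From A: component {A, B, C, D, E, F, G, H, I}.
That's 1 component.

1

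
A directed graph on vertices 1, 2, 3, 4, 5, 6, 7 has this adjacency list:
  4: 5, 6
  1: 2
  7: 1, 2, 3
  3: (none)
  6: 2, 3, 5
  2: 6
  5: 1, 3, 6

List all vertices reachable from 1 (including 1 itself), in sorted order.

Start at 1.
Its neighbours: 2.
Then their neighbours: 6.
Then next layer: 3, 5.
Nothing further is reachable.

1, 2, 3, 5, 6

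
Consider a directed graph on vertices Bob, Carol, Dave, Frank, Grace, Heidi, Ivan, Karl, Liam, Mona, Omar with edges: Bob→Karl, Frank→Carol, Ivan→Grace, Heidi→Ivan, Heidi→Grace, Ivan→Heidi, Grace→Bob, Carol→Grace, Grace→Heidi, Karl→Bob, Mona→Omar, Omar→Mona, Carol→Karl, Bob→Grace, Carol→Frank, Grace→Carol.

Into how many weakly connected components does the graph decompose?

4

From Bob: component {Bob, Carol, Frank, Grace, Heidi, Ivan, Karl}.
From Dave: component {Dave}.
From Liam: component {Liam}.
From Mona: component {Mona, Omar}.
That's 4 components.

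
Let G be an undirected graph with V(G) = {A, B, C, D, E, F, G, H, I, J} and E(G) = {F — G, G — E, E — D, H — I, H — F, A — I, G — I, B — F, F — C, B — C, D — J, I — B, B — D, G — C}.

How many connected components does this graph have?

1

From A: component {A, B, C, D, E, F, G, H, I, J}.
That's 1 component.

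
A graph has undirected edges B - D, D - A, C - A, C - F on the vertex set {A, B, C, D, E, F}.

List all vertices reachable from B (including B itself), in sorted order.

A, B, C, D, F

Start at B.
Its neighbours: D.
Then their neighbours: A.
Then next layer: C.
Then next layer: F.
Nothing further is reachable.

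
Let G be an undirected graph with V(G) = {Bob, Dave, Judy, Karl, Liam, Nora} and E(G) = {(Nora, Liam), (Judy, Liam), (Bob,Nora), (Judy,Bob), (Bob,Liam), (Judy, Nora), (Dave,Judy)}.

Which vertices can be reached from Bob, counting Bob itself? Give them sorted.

Bob, Dave, Judy, Liam, Nora

Start at Bob.
Its neighbours: Judy, Liam, Nora.
Then their neighbours: Dave.
Nothing further is reachable.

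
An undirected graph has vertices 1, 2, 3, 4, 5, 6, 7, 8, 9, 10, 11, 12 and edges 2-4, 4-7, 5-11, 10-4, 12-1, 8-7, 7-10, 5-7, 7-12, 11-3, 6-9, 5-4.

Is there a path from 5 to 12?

Yes

Explore from 5.
Distance 1: reach 4, 7, 11.
Distance 2: reach 2, 3, 8, 10, 12.
Found 12.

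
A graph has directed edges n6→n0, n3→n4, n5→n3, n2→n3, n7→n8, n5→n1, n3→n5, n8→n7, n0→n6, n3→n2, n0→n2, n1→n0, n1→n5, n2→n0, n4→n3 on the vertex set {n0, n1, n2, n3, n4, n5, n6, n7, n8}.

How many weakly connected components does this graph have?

2

From n0: component {n0, n1, n2, n3, n4, n5, n6}.
From n7: component {n7, n8}.
That's 2 components.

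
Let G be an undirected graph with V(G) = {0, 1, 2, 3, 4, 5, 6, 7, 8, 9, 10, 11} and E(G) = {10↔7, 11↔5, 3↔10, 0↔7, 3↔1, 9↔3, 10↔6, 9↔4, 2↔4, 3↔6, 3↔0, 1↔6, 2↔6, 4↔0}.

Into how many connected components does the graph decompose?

From 0: component {0, 1, 2, 3, 4, 6, 7, 9, 10}.
From 5: component {5, 11}.
From 8: component {8}.
That's 3 components.

3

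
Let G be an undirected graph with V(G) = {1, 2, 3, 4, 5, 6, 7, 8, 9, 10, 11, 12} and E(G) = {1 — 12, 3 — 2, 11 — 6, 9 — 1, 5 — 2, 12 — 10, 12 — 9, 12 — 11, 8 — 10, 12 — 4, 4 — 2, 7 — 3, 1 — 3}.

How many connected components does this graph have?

1

From 1: component {1, 2, 3, 4, 5, 6, 7, 8, 9, 10, 11, 12}.
That's 1 component.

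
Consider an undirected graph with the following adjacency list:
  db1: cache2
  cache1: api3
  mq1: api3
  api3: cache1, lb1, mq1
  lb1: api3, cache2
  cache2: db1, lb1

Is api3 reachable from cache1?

Explore from cache1.
Distance 1: reach api3.
Found api3.

Yes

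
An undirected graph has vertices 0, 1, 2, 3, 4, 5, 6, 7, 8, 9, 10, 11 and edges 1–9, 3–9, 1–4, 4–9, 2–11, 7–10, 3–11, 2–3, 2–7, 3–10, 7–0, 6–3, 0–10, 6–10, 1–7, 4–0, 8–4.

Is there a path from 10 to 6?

Yes

Explore from 10.
Distance 1: reach 0, 3, 6, 7.
Found 6.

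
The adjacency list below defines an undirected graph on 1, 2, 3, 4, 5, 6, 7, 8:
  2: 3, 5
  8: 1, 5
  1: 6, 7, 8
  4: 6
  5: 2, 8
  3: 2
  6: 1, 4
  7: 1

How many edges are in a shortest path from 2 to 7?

Distance 0: 2.
Distance 1: 3, 5.
Distance 2: 8.
Distance 3: 1.
Distance 4: 6, 7 — contains 7.

4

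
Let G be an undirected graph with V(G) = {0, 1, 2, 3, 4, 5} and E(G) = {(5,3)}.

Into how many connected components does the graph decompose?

From 0: component {0}.
From 1: component {1}.
From 2: component {2}.
From 3: component {3, 5}.
From 4: component {4}.
That's 5 components.

5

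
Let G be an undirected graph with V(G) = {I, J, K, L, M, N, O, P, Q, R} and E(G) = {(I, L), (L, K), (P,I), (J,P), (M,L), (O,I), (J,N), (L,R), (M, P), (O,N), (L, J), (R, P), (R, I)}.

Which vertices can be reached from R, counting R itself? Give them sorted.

I, J, K, L, M, N, O, P, R

Start at R.
Its neighbours: I, L, P.
Then their neighbours: J, K, M, O.
Then next layer: N.
Nothing further is reachable.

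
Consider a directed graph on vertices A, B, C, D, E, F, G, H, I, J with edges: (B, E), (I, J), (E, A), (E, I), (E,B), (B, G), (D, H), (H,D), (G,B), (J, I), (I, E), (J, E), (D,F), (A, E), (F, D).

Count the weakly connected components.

From A: component {A, B, E, G, I, J}.
From C: component {C}.
From D: component {D, F, H}.
That's 3 components.

3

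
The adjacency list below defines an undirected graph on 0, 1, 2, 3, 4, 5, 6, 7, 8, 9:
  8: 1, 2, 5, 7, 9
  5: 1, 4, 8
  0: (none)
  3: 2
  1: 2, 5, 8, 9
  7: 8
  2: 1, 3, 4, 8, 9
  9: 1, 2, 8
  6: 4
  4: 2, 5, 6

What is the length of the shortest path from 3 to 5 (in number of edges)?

Distance 0: 3.
Distance 1: 2.
Distance 2: 1, 4, 8, 9.
Distance 3: 5, 6, 7 — contains 5.

3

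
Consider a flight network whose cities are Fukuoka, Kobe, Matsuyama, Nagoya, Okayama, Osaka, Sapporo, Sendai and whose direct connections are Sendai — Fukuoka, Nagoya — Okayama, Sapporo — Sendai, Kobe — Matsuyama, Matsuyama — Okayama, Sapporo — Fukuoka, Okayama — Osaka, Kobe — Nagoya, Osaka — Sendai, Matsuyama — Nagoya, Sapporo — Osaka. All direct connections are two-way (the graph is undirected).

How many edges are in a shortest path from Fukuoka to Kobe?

5

Distance 0: Fukuoka.
Distance 1: Sapporo, Sendai.
Distance 2: Osaka.
Distance 3: Okayama.
Distance 4: Matsuyama, Nagoya.
Distance 5: Kobe — contains Kobe.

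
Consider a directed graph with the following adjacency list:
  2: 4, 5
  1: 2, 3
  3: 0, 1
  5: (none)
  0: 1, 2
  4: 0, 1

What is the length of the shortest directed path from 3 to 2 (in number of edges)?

Distance 0: 3.
Distance 1: 0, 1.
Distance 2: 2 — contains 2.

2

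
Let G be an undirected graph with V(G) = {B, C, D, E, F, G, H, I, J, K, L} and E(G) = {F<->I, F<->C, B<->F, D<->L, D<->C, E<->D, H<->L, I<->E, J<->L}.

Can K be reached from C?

Explore from C.
Distance 1: reach D, F.
Distance 2: reach B, E, I, L.
Distance 3: reach H, J.
The search is exhausted without reaching K; it lies in a different component.

No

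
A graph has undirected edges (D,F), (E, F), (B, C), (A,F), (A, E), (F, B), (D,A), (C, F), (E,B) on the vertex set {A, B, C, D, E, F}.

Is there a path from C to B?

Explore from C.
Distance 1: reach B, F.
Found B.

Yes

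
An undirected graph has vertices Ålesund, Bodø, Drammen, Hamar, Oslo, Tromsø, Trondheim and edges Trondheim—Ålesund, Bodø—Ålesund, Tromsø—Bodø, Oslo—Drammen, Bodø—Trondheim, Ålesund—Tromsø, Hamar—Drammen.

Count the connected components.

2

From Ålesund: component {Ålesund, Bodø, Tromsø, Trondheim}.
From Drammen: component {Drammen, Hamar, Oslo}.
That's 2 components.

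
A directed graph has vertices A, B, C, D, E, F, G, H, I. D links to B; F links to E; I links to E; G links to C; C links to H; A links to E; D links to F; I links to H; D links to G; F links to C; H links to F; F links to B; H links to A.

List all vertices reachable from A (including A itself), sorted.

A, E

Start at A.
Its neighbours: E.
Nothing further is reachable.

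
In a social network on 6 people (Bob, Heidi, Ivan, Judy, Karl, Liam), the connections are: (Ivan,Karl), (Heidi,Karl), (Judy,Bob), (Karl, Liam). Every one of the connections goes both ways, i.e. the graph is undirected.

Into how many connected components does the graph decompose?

2

From Bob: component {Bob, Judy}.
From Heidi: component {Heidi, Ivan, Karl, Liam}.
That's 2 components.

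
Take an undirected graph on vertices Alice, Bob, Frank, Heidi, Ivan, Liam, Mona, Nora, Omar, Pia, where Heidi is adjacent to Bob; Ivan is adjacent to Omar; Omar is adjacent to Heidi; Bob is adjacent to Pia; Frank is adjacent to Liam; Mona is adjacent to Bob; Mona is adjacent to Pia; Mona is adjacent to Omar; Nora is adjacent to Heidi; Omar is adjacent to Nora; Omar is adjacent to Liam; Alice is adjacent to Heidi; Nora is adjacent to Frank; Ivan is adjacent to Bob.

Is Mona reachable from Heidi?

Explore from Heidi.
Distance 1: reach Alice, Bob, Nora, Omar.
Distance 2: reach Frank, Ivan, Liam, Mona, Pia.
Found Mona.

Yes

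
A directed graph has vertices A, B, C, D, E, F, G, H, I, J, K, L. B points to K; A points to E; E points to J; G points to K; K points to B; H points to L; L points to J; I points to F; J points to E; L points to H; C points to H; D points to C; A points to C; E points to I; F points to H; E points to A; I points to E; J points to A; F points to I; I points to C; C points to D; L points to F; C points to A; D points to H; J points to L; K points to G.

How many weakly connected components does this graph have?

From A: component {A, C, D, E, F, H, I, J, L}.
From B: component {B, G, K}.
That's 2 components.

2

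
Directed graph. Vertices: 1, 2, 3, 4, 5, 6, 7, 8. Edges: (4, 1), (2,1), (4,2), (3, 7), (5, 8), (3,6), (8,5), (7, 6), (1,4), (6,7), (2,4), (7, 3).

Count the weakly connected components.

3

From 1: component {1, 2, 4}.
From 3: component {3, 6, 7}.
From 5: component {5, 8}.
That's 3 components.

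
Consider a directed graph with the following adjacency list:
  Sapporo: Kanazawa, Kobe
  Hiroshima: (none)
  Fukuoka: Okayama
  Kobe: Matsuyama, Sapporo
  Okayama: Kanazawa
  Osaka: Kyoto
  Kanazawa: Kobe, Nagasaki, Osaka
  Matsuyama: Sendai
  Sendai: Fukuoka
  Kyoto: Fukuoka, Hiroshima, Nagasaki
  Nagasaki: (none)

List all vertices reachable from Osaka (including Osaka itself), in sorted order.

Fukuoka, Hiroshima, Kanazawa, Kobe, Kyoto, Matsuyama, Nagasaki, Okayama, Osaka, Sapporo, Sendai

Start at Osaka.
Its neighbours: Kyoto.
Then their neighbours: Fukuoka, Hiroshima, Nagasaki.
Then next layer: Okayama.
Then next layer: Kanazawa.
Then next layer: Kobe.
Then next layer: Matsuyama, Sapporo.
Then next layer: Sendai.
Every vertex is now reached.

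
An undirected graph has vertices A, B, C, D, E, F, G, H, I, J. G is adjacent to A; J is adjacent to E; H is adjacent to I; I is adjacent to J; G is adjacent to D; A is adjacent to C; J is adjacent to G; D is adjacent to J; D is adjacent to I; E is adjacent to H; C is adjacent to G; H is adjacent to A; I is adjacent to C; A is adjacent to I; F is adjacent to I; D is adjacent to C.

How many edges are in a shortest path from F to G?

Distance 0: F.
Distance 1: I.
Distance 2: A, C, D, H, J.
Distance 3: E, G — contains G.

3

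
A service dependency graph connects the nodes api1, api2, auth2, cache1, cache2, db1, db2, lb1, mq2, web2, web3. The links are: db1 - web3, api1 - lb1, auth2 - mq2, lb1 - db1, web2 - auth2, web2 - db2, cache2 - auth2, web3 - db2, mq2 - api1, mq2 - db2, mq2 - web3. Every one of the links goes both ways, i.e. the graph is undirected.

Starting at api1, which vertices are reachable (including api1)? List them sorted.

Start at api1.
Its neighbours: lb1, mq2.
Then their neighbours: auth2, db1, db2, web3.
Then next layer: cache2, web2.
Nothing further is reachable.

api1, auth2, cache2, db1, db2, lb1, mq2, web2, web3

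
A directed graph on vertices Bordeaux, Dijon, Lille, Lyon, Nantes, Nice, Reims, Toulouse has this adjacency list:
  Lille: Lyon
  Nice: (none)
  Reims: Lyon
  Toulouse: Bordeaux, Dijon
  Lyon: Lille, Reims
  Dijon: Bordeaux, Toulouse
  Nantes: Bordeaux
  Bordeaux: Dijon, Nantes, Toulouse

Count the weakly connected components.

3

From Bordeaux: component {Bordeaux, Dijon, Nantes, Toulouse}.
From Lille: component {Lille, Lyon, Reims}.
From Nice: component {Nice}.
That's 3 components.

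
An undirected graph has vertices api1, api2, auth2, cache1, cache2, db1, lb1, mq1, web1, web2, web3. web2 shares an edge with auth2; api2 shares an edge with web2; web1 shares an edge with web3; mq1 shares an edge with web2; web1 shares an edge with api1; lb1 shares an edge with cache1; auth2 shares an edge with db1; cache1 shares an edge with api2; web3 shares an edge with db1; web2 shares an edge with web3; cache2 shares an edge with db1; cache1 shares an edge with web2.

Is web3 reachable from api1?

Explore from api1.
Distance 1: reach web1.
Distance 2: reach web3.
Found web3.

Yes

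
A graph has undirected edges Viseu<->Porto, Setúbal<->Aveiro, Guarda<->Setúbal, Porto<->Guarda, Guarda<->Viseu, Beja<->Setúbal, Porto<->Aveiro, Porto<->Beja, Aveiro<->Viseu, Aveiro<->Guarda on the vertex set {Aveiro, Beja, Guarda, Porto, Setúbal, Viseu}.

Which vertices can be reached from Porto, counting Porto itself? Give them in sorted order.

Start at Porto.
Its neighbours: Aveiro, Beja, Guarda, Viseu.
Then their neighbours: Setúbal.
Every vertex is now reached.

Aveiro, Beja, Guarda, Porto, Setúbal, Viseu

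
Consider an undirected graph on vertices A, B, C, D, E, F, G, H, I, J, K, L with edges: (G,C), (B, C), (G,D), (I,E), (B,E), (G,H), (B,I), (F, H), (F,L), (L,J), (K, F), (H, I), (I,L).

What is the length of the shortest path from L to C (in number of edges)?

Distance 0: L.
Distance 1: F, I, J.
Distance 2: B, E, H, K.
Distance 3: C, G — contains C.

3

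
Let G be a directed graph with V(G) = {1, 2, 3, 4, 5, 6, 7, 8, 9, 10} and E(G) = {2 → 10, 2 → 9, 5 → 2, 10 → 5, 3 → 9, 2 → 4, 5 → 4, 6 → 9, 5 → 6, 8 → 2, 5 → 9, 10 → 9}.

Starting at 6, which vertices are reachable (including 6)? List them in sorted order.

6, 9

Start at 6.
Its neighbours: 9.
Nothing further is reachable.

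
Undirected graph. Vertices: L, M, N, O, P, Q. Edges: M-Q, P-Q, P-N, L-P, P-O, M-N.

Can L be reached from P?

Yes

Explore from P.
Distance 1: reach L, N, O, Q.
Found L.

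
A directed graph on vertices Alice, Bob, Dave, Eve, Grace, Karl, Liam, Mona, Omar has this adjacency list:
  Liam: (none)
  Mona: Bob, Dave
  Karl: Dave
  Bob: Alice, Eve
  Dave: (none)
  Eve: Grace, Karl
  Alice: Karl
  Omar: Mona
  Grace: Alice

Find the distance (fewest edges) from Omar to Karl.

Distance 0: Omar.
Distance 1: Mona.
Distance 2: Bob, Dave.
Distance 3: Alice, Eve.
Distance 4: Grace, Karl — contains Karl.

4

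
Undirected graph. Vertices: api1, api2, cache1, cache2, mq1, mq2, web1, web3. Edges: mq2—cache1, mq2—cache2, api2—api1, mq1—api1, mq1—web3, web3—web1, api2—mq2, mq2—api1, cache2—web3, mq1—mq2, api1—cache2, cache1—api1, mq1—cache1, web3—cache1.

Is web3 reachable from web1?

Explore from web1.
Distance 1: reach web3.
Found web3.

Yes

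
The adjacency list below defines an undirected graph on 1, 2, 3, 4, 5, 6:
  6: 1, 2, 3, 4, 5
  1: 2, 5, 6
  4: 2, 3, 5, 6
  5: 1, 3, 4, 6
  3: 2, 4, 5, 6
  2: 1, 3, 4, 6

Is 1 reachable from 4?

Explore from 4.
Distance 1: reach 2, 3, 5, 6.
Distance 2: reach 1.
Found 1.

Yes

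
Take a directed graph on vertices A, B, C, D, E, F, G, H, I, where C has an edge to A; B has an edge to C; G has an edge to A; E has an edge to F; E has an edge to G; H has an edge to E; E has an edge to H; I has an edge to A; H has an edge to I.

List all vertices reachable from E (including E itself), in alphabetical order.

A, E, F, G, H, I

Start at E.
Its neighbours: F, G, H.
Then their neighbours: A, I.
Nothing further is reachable.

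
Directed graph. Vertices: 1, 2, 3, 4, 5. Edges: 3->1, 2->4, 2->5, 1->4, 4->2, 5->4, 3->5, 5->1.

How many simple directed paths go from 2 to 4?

3

2→4
2→5→1→4
2→5→4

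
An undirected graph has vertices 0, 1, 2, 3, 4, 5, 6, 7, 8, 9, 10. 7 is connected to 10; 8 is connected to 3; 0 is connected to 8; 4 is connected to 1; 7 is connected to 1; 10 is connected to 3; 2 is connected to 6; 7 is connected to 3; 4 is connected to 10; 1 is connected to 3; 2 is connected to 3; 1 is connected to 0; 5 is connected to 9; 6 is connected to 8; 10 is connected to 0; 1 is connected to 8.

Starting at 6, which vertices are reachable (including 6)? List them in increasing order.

0, 1, 2, 3, 4, 6, 7, 8, 10

Start at 6.
Its neighbours: 2, 8.
Then their neighbours: 0, 1, 3.
Then next layer: 4, 7, 10.
Nothing further is reachable.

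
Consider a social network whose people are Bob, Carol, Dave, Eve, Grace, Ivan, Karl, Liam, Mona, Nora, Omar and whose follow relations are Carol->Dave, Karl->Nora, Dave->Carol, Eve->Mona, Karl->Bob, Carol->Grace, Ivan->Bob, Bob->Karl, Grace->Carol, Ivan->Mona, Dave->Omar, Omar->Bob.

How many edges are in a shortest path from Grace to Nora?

6

Distance 0: Grace.
Distance 1: Carol.
Distance 2: Dave.
Distance 3: Omar.
Distance 4: Bob.
Distance 5: Karl.
Distance 6: Nora — contains Nora.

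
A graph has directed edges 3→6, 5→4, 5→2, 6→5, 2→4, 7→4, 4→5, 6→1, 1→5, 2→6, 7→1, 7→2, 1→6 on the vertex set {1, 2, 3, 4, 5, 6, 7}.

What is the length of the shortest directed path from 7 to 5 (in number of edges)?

Distance 0: 7.
Distance 1: 1, 2, 4.
Distance 2: 5, 6 — contains 5.

2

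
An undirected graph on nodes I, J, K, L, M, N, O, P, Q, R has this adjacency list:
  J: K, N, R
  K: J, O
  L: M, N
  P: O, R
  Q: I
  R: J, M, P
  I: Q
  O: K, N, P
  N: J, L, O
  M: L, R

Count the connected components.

2

From I: component {I, Q}.
From J: component {J, K, L, M, N, O, P, R}.
That's 2 components.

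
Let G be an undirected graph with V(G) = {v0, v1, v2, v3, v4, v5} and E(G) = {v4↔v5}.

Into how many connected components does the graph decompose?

From v0: component {v0}.
From v1: component {v1}.
From v2: component {v2}.
From v3: component {v3}.
From v4: component {v4, v5}.
That's 5 components.

5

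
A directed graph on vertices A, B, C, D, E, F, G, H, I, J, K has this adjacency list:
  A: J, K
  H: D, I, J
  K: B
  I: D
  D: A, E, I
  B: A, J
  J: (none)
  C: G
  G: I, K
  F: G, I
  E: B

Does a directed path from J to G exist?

No

J has no outgoing edges, so nothing is reachable from it.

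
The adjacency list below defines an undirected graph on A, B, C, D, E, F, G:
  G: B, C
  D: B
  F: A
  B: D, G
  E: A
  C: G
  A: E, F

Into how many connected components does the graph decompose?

2

From A: component {A, E, F}.
From B: component {B, C, D, G}.
That's 2 components.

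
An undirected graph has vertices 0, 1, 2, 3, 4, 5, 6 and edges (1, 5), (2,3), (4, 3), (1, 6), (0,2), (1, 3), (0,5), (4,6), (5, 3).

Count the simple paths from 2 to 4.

7

2–0–5–1–3–4
2–0–5–1–6–4
2–0–5–3–1–6–4
2–0–5–3–4
2–3–1–6–4
2–3–4
2–3–5–1–6–4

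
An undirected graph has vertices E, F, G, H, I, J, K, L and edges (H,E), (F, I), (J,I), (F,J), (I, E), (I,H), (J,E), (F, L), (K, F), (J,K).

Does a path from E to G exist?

Explore from E.
Distance 1: reach H, I, J.
Distance 2: reach F, K.
Distance 3: reach L.
The search is exhausted without reaching G; it lies in a different component.

No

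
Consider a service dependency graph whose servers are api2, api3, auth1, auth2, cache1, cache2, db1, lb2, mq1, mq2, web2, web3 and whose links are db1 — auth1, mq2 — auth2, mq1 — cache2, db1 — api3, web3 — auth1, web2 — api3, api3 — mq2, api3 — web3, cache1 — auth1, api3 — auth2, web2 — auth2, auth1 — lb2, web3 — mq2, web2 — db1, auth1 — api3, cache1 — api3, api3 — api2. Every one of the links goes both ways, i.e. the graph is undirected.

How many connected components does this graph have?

2

From api2: component {api2, api3, auth1, auth2, cache1, db1, lb2, mq2, web2, web3}.
From cache2: component {cache2, mq1}.
That's 2 components.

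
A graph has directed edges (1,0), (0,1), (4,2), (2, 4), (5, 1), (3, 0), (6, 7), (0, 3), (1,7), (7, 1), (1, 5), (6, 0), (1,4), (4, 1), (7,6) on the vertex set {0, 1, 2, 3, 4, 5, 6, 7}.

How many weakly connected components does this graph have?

From 0: component {0, 1, 2, 3, 4, 5, 6, 7}.
That's 1 component.

1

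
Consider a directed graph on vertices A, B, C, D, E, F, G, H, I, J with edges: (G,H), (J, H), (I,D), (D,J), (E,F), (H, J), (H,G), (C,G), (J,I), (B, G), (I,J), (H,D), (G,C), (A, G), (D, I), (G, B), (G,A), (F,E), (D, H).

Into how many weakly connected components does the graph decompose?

From A: component {A, B, C, D, G, H, I, J}.
From E: component {E, F}.
That's 2 components.

2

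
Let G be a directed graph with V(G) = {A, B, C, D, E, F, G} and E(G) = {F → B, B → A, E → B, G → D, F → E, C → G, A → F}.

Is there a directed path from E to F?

Yes

Explore from E.
Distance 1: reach B.
Distance 2: reach A.
Distance 3: reach F.
Found F.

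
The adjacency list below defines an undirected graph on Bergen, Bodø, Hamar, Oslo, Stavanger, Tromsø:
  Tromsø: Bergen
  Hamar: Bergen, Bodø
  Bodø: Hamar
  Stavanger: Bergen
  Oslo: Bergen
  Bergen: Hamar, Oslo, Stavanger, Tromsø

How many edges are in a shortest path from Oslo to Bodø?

3

Distance 0: Oslo.
Distance 1: Bergen.
Distance 2: Hamar, Stavanger, Tromsø.
Distance 3: Bodø — contains Bodø.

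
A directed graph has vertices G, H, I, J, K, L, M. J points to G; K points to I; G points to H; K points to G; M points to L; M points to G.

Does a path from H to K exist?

No

H has no outgoing edges, so nothing is reachable from it.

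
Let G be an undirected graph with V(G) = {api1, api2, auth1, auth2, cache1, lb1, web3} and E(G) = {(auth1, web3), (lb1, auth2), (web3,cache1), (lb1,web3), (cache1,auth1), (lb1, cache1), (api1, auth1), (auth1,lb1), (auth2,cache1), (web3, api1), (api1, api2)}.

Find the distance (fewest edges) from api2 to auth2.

Distance 0: api2.
Distance 1: api1.
Distance 2: auth1, web3.
Distance 3: cache1, lb1.
Distance 4: auth2 — contains auth2.

4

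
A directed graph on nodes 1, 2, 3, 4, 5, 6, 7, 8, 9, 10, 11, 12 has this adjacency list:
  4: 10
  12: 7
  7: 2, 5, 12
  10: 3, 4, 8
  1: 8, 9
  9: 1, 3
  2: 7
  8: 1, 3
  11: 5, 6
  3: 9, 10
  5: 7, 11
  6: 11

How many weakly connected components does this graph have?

2

From 1: component {1, 3, 4, 8, 9, 10}.
From 2: component {2, 5, 6, 7, 11, 12}.
That's 2 components.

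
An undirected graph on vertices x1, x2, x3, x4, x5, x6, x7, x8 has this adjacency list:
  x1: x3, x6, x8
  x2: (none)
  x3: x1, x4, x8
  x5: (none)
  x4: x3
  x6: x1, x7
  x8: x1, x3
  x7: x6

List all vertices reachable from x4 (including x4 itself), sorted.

x1, x3, x4, x6, x7, x8

Start at x4.
Its neighbours: x3.
Then their neighbours: x1, x8.
Then next layer: x6.
Then next layer: x7.
Nothing further is reachable.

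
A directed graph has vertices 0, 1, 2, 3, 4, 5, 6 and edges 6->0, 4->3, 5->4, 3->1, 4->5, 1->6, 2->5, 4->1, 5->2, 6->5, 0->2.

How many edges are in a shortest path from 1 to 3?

4

Distance 0: 1.
Distance 1: 6.
Distance 2: 0, 5.
Distance 3: 2, 4.
Distance 4: 3 — contains 3.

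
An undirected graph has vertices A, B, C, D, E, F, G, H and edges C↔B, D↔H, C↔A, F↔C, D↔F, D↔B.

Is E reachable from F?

Explore from F.
Distance 1: reach C, D.
Distance 2: reach A, B, H.
The search is exhausted without reaching E; it lies in a different component.

No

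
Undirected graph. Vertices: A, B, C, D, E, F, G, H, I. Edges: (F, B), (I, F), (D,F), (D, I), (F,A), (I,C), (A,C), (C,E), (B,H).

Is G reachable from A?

No

Explore from A.
Distance 1: reach C, F.
Distance 2: reach B, D, E, I.
Distance 3: reach H.
The search is exhausted without reaching G; it lies in a different component.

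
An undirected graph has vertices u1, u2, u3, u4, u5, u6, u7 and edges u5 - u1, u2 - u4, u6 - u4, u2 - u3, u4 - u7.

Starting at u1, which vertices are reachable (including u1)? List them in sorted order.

u1, u5

Start at u1.
Its neighbours: u5.
Nothing further is reachable.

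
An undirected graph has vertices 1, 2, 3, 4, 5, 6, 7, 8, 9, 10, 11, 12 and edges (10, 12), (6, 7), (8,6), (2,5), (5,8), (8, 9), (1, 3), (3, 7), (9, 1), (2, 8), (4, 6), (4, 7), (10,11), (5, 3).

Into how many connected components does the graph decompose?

2

From 1: component {1, 2, 3, 4, 5, 6, 7, 8, 9}.
From 10: component {10, 11, 12}.
That's 2 components.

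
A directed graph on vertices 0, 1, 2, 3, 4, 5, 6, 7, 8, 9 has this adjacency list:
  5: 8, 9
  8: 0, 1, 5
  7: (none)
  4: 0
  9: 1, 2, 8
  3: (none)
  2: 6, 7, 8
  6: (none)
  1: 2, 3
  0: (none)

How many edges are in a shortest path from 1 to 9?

4

Distance 0: 1.
Distance 1: 2, 3.
Distance 2: 6, 7, 8.
Distance 3: 0, 5.
Distance 4: 9 — contains 9.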